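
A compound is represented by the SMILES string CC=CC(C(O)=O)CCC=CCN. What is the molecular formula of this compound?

Walk through each heavy atom and fill implicit hydrogens from standard valence (C 4, N 3, O 2, S 2, halogen 1):
  atom 1: C, bond orders sum to 1 (valence 4) → 3 H
  atom 2: C, bond orders sum to 3 (valence 4) → 1 H
  atom 3: C, bond orders sum to 3 (valence 4) → 1 H
  atom 4: C, bond orders sum to 3 (valence 4) → 1 H
  atom 5: C, bond orders sum to 4 (valence 4) → 0 H
  atom 6: O, bond orders sum to 1 (valence 2) → 1 H
  atom 7: O, bond orders sum to 2 (valence 2) → 0 H
  atom 8: C, bond orders sum to 2 (valence 4) → 2 H
  atom 9: C, bond orders sum to 2 (valence 4) → 2 H
  atom 10: C, bond orders sum to 3 (valence 4) → 1 H
  atom 11: C, bond orders sum to 3 (valence 4) → 1 H
  atom 12: C, bond orders sum to 2 (valence 4) → 2 H
  atom 13: N, bond orders sum to 1 (valence 3) → 2 H
Totals → C:10, H:17, N:1, O:2.

C10H17NO2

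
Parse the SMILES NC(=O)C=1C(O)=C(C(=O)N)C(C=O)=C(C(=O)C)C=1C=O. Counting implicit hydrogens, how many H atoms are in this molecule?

10

Walk through each heavy atom and fill implicit hydrogens from standard valence (C 4, N 3, O 2, S 2, halogen 1):
  atom 1: N, bond orders sum to 1 (valence 3) → 2 H
  atom 2: C, bond orders sum to 4 (valence 4) → 0 H
  atom 3: O, bond orders sum to 2 (valence 2) → 0 H
  atom 4: C, bond orders sum to 4 (valence 4) → 0 H
  atom 5: C, bond orders sum to 4 (valence 4) → 0 H
  atom 6: O, bond orders sum to 1 (valence 2) → 1 H
  atom 7: C, bond orders sum to 4 (valence 4) → 0 H
  atom 8: C, bond orders sum to 4 (valence 4) → 0 H
  atom 9: O, bond orders sum to 2 (valence 2) → 0 H
  atom 10: N, bond orders sum to 1 (valence 3) → 2 H
  atom 11: C, bond orders sum to 4 (valence 4) → 0 H
  atom 12: C, bond orders sum to 3 (valence 4) → 1 H
  atom 13: O, bond orders sum to 2 (valence 2) → 0 H
  atom 14: C, bond orders sum to 4 (valence 4) → 0 H
  atom 15: C, bond orders sum to 4 (valence 4) → 0 H
  atom 16: O, bond orders sum to 2 (valence 2) → 0 H
  atom 17: C, bond orders sum to 1 (valence 4) → 3 H
  atom 18: C, bond orders sum to 4 (valence 4) → 0 H
  atom 19: C, bond orders sum to 3 (valence 4) → 1 H
  atom 20: O, bond orders sum to 2 (valence 2) → 0 H
Total hydrogens: 10.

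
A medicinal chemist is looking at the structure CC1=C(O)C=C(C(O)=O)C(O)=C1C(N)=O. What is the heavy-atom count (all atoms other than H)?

Every atom symbol written in the SMILES (organic subset) is one heavy atom; implicit H are not written.
Heavy atoms by element → C:9, N:1, O:5.
Total: 15.

15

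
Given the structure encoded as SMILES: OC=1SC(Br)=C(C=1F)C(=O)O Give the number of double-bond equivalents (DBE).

4

Degree of unsaturation = (number of rings) + (number of π bonds).
Ring closures in the SMILES: 1.
π bonds: 3 double bonds (each 1 DoU) → 3 DoU from unsaturation.
Total DoU = 1 + 3 = 4.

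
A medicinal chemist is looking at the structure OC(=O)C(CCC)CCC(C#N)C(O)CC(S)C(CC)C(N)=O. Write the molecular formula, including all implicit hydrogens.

C16H28N2O4S

Walk through each heavy atom and fill implicit hydrogens from standard valence (C 4, N 3, O 2, S 2, halogen 1):
  atom 1: O, bond orders sum to 1 (valence 2) → 1 H
  atom 2: C, bond orders sum to 4 (valence 4) → 0 H
  atom 3: O, bond orders sum to 2 (valence 2) → 0 H
  atom 4: C, bond orders sum to 3 (valence 4) → 1 H
  atom 5: C, bond orders sum to 2 (valence 4) → 2 H
  atom 6: C, bond orders sum to 2 (valence 4) → 2 H
  atom 7: C, bond orders sum to 1 (valence 4) → 3 H
  atom 8: C, bond orders sum to 2 (valence 4) → 2 H
  atom 9: C, bond orders sum to 2 (valence 4) → 2 H
  atom 10: C, bond orders sum to 3 (valence 4) → 1 H
  atom 11: C, bond orders sum to 4 (valence 4) → 0 H
  atom 12: N, bond orders sum to 3 (valence 3) → 0 H
  atom 13: C, bond orders sum to 3 (valence 4) → 1 H
  atom 14: O, bond orders sum to 1 (valence 2) → 1 H
  atom 15: C, bond orders sum to 2 (valence 4) → 2 H
  atom 16: C, bond orders sum to 3 (valence 4) → 1 H
  atom 17: S, bond orders sum to 1 (valence 2) → 1 H
  atom 18: C, bond orders sum to 3 (valence 4) → 1 H
  atom 19: C, bond orders sum to 2 (valence 4) → 2 H
  atom 20: C, bond orders sum to 1 (valence 4) → 3 H
  atom 21: C, bond orders sum to 4 (valence 4) → 0 H
  atom 22: N, bond orders sum to 1 (valence 3) → 2 H
  atom 23: O, bond orders sum to 2 (valence 2) → 0 H
Totals → C:16, H:28, N:2, O:4, S:1.
In Hill order: C16H28N2O4S.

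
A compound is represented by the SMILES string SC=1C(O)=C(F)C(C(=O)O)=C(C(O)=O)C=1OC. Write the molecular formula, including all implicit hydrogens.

Walk through each heavy atom and fill implicit hydrogens from standard valence (C 4, N 3, O 2, S 2, halogen 1):
  atom 1: S, bond orders sum to 1 (valence 2) → 1 H
  atom 2: C, bond orders sum to 4 (valence 4) → 0 H
  atom 3: C, bond orders sum to 4 (valence 4) → 0 H
  atom 4: O, bond orders sum to 1 (valence 2) → 1 H
  atom 5: C, bond orders sum to 4 (valence 4) → 0 H
  atom 6: F (halogen, monovalent) → 0 H
  atom 7: C, bond orders sum to 4 (valence 4) → 0 H
  atom 8: C, bond orders sum to 4 (valence 4) → 0 H
  atom 9: O, bond orders sum to 2 (valence 2) → 0 H
  atom 10: O, bond orders sum to 1 (valence 2) → 1 H
  atom 11: C, bond orders sum to 4 (valence 4) → 0 H
  atom 12: C, bond orders sum to 4 (valence 4) → 0 H
  atom 13: O, bond orders sum to 1 (valence 2) → 1 H
  atom 14: O, bond orders sum to 2 (valence 2) → 0 H
  atom 15: C, bond orders sum to 4 (valence 4) → 0 H
  atom 16: O, bond orders sum to 2 (valence 2) → 0 H
  atom 17: C, bond orders sum to 1 (valence 4) → 3 H
Totals → C:9, H:7, F:1, O:6, S:1.

C9H7FO6S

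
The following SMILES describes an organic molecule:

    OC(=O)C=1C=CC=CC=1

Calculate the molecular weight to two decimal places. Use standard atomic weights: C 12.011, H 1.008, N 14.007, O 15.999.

First, the molecular formula is C7H6O2 (counting implicit H from valence).
  C: 7 × 12.011 = 84.077
  H: 6 × 1.008 = 6.048
  O: 2 × 15.999 = 31.998
Sum: 7×12.011 + 6×1.008 + 2×15.999 = 122.123 → 122.12 g/mol.

122.12 g/mol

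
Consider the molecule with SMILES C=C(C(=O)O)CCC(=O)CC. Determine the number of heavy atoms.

Every atom symbol written in the SMILES (organic subset) is one heavy atom; implicit H are not written.
Heavy atoms by element → C:8, O:3.
Total: 11.

11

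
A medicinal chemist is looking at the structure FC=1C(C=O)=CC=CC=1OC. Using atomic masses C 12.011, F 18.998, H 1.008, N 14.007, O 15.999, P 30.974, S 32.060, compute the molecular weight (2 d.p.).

154.14 g/mol

First, the molecular formula is C8H7FO2 (counting implicit H from valence).
  C: 8 × 12.011 = 96.088
  F: 1 × 18.998 = 18.998
  H: 7 × 1.008 = 7.056
  O: 2 × 15.999 = 31.998
Sum: 8×12.011 + 1×18.998 + 7×1.008 + 2×15.999 = 154.140 → 154.14 g/mol.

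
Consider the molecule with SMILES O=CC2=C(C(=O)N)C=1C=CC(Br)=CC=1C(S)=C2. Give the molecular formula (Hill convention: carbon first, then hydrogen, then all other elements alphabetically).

Walk through each heavy atom and fill implicit hydrogens from standard valence (C 4, N 3, O 2, S 2, halogen 1):
  atom 1: O, bond orders sum to 2 (valence 2) → 0 H
  atom 2: C, bond orders sum to 3 (valence 4) → 1 H
  atom 3: C, bond orders sum to 4 (valence 4) → 0 H
  atom 4: C, bond orders sum to 4 (valence 4) → 0 H
  atom 5: C, bond orders sum to 4 (valence 4) → 0 H
  atom 6: O, bond orders sum to 2 (valence 2) → 0 H
  atom 7: N, bond orders sum to 1 (valence 3) → 2 H
  atom 8: C, bond orders sum to 4 (valence 4) → 0 H
  atom 9: C, bond orders sum to 3 (valence 4) → 1 H
  atom 10: C, bond orders sum to 3 (valence 4) → 1 H
  atom 11: C, bond orders sum to 4 (valence 4) → 0 H
  atom 12: Br (halogen, monovalent) → 0 H
  atom 13: C, bond orders sum to 3 (valence 4) → 1 H
  atom 14: C, bond orders sum to 4 (valence 4) → 0 H
  atom 15: C, bond orders sum to 4 (valence 4) → 0 H
  atom 16: S, bond orders sum to 1 (valence 2) → 1 H
  atom 17: C, bond orders sum to 3 (valence 4) → 1 H
Totals → C:12, H:8, Br:1, N:1, O:2, S:1.
In Hill order: C12H8BrNO2S.

C12H8BrNO2S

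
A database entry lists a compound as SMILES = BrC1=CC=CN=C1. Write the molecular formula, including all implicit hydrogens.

C5H4BrN

Walk through each heavy atom and fill implicit hydrogens from standard valence (C 4, N 3, O 2, S 2, halogen 1):
  atom 1: Br (halogen, monovalent) → 0 H
  atom 2: C, bond orders sum to 4 (valence 4) → 0 H
  atom 3: C, bond orders sum to 3 (valence 4) → 1 H
  atom 4: C, bond orders sum to 3 (valence 4) → 1 H
  atom 5: C, bond orders sum to 3 (valence 4) → 1 H
  atom 6: N, bond orders sum to 3 (valence 3) → 0 H
  atom 7: C, bond orders sum to 3 (valence 4) → 1 H
Totals → C:5, H:4, Br:1, N:1.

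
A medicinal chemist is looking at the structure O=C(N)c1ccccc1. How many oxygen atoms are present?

Scan the SMILES for O atoms (remember two-letter symbols like Cl and Br are single atoms).
Oxygen count: 1.

1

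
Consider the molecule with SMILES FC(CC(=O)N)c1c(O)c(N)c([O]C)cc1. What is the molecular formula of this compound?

C10H13FN2O3

Walk through each heavy atom and fill implicit hydrogens from standard valence (C 4, N 3, O 2, S 2, halogen 1); for lowercase aromatic atoms, an aromatic c carries 1 H when it has two neighbours and 0 H with three, and aromatic n carries 0 H:
  atom 1: F (halogen, monovalent) → 0 H
  atom 2: C, bond orders sum to 3 (valence 4) → 1 H
  atom 3: C, bond orders sum to 2 (valence 4) → 2 H
  atom 4: C, bond orders sum to 4 (valence 4) → 0 H
  atom 5: O, bond orders sum to 2 (valence 2) → 0 H
  atom 6: N, bond orders sum to 1 (valence 3) → 2 H
  atom 7: aromatic c, 3 neighbours → 0 H
  atom 8: aromatic c, 3 neighbours → 0 H
  atom 9: O, bond orders sum to 1 (valence 2) → 1 H
  atom 10: aromatic c, 3 neighbours → 0 H
  atom 11: N, bond orders sum to 1 (valence 3) → 2 H
  atom 12: aromatic c, 3 neighbours → 0 H
  atom 13: O with explicit H count 0
  atom 14: C, bond orders sum to 1 (valence 4) → 3 H
  atom 15: aromatic c, 2 neighbours → 1 H
  atom 16: aromatic c, 2 neighbours → 1 H
Totals → C:10, H:13, F:1, N:2, O:3.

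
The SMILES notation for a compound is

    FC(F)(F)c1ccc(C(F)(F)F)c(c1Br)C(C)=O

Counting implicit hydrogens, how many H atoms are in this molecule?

Walk through each heavy atom and fill implicit hydrogens from standard valence (C 4, N 3, O 2, S 2, halogen 1); for lowercase aromatic atoms, an aromatic c carries 1 H when it has two neighbours and 0 H with three, and aromatic n carries 0 H:
  atom 1: F (halogen, monovalent) → 0 H
  atom 2: C, bond orders sum to 4 (valence 4) → 0 H
  atom 3: F (halogen, monovalent) → 0 H
  atom 4: F (halogen, monovalent) → 0 H
  atom 5: aromatic c, 3 neighbours → 0 H
  atom 6: aromatic c, 2 neighbours → 1 H
  atom 7: aromatic c, 2 neighbours → 1 H
  atom 8: aromatic c, 3 neighbours → 0 H
  atom 9: C, bond orders sum to 4 (valence 4) → 0 H
  atom 10: F (halogen, monovalent) → 0 H
  atom 11: F (halogen, monovalent) → 0 H
  atom 12: F (halogen, monovalent) → 0 H
  atom 13: aromatic c, 3 neighbours → 0 H
  atom 14: aromatic c, 3 neighbours → 0 H
  atom 15: Br (halogen, monovalent) → 0 H
  atom 16: C, bond orders sum to 4 (valence 4) → 0 H
  atom 17: C, bond orders sum to 1 (valence 4) → 3 H
  atom 18: O, bond orders sum to 2 (valence 2) → 0 H
Total hydrogens: 5.

5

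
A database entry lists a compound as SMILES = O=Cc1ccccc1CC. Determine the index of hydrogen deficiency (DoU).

Molecular formula: C9H10O.
DoU = (2C + 2 + N − H − X) / 2, where X is the halogen count and O/S are ignored.
    = (2·9 + 2 + 0 − 10 − 0) / 2 = 10 / 2 = 5.

5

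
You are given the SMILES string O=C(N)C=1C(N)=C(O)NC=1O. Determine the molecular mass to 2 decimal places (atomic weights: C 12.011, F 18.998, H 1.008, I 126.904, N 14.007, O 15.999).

First, the molecular formula is C5H7N3O3 (counting implicit H from valence).
  C: 5 × 12.011 = 60.055
  H: 7 × 1.008 = 7.056
  N: 3 × 14.007 = 42.021
  O: 3 × 15.999 = 47.997
Sum: 5×12.011 + 7×1.008 + 3×14.007 + 3×15.999 = 157.129 → 157.13 g/mol.

157.13 g/mol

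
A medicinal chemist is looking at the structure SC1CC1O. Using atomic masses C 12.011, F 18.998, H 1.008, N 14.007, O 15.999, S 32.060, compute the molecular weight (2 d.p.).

First, the molecular formula is C3H6OS (counting implicit H from valence).
  C: 3 × 12.011 = 36.033
  H: 6 × 1.008 = 6.048
  O: 1 × 15.999 = 15.999
  S: 1 × 32.060 = 32.060
Sum: 3×12.011 + 6×1.008 + 1×15.999 + 1×32.060 = 90.140 → 90.14 g/mol.

90.14 g/mol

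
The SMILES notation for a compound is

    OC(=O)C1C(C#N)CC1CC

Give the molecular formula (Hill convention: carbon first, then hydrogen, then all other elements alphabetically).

Walk through each heavy atom and fill implicit hydrogens from standard valence (C 4, N 3, O 2, S 2, halogen 1):
  atom 1: O, bond orders sum to 1 (valence 2) → 1 H
  atom 2: C, bond orders sum to 4 (valence 4) → 0 H
  atom 3: O, bond orders sum to 2 (valence 2) → 0 H
  atom 4: C, bond orders sum to 3 (valence 4) → 1 H
  atom 5: C, bond orders sum to 3 (valence 4) → 1 H
  atom 6: C, bond orders sum to 4 (valence 4) → 0 H
  atom 7: N, bond orders sum to 3 (valence 3) → 0 H
  atom 8: C, bond orders sum to 2 (valence 4) → 2 H
  atom 9: C, bond orders sum to 3 (valence 4) → 1 H
  atom 10: C, bond orders sum to 2 (valence 4) → 2 H
  atom 11: C, bond orders sum to 1 (valence 4) → 3 H
Totals → C:8, H:11, N:1, O:2.

C8H11NO2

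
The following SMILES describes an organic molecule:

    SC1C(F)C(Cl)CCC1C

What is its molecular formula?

C7H12ClFS

Walk through each heavy atom and fill implicit hydrogens from standard valence (C 4, N 3, O 2, S 2, halogen 1):
  atom 1: S, bond orders sum to 1 (valence 2) → 1 H
  atom 2: C, bond orders sum to 3 (valence 4) → 1 H
  atom 3: C, bond orders sum to 3 (valence 4) → 1 H
  atom 4: F (halogen, monovalent) → 0 H
  atom 5: C, bond orders sum to 3 (valence 4) → 1 H
  atom 6: Cl (halogen, monovalent) → 0 H
  atom 7: C, bond orders sum to 2 (valence 4) → 2 H
  atom 8: C, bond orders sum to 2 (valence 4) → 2 H
  atom 9: C, bond orders sum to 3 (valence 4) → 1 H
  atom 10: C, bond orders sum to 1 (valence 4) → 3 H
Totals → C:7, H:12, Cl:1, F:1, S:1.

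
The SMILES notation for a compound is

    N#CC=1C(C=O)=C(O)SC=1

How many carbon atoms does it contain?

6

Count every carbon token in the SMILES (each C, including those in ring-closure positions and inside branches).
Carbon count: 6.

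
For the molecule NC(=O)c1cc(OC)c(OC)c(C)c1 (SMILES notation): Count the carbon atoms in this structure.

Count every carbon token in the SMILES (each C, including those in ring-closure positions and inside branches).
Carbon count: 10.

10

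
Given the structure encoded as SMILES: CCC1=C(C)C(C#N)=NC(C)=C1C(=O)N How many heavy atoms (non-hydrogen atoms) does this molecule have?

Every atom symbol written in the SMILES (organic subset) is one heavy atom; implicit H are not written.
Heavy atoms by element → C:11, N:3, O:1.
Total: 15.

15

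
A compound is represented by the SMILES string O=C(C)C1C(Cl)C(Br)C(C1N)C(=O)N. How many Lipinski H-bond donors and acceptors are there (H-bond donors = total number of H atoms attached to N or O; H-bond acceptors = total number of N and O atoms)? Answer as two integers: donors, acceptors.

Donors: find every N or O and count the H atoms it carries.
  atom 1 (O): bond orders sum to 2 → 0 H
  atom 11 (N): bond orders sum to 1 → 2 H
  atom 13 (O): bond orders sum to 2 → 0 H
  atom 14 (N): bond orders sum to 1 → 2 H
Lipinski HBD = 4.
Acceptors: N atoms = 2, O atoms = 2 → HBA = 4.

4, 4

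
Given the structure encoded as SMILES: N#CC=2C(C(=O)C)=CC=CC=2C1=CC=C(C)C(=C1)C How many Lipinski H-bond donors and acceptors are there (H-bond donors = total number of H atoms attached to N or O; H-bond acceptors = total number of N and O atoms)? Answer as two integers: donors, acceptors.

Donors: find every N or O and count the H atoms it carries.
  atom 1 (N): bond orders sum to 3 → 0 H
  atom 6 (O): bond orders sum to 2 → 0 H
Lipinski HBD = 0.
Acceptors: N atoms = 1, O atoms = 1 → HBA = 2.

0, 2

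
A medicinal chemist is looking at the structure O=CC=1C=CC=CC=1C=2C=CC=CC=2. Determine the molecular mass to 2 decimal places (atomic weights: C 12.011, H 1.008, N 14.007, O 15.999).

First, the molecular formula is C13H10O (counting implicit H from valence).
  C: 13 × 12.011 = 156.143
  H: 10 × 1.008 = 10.080
  O: 1 × 15.999 = 15.999
Sum: 13×12.011 + 10×1.008 + 1×15.999 = 182.222 → 182.22 g/mol.

182.22 g/mol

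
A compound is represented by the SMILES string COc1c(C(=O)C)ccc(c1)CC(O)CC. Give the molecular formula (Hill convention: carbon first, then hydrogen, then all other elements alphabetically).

Walk through each heavy atom and fill implicit hydrogens from standard valence (C 4, N 3, O 2, S 2, halogen 1); for lowercase aromatic atoms, an aromatic c carries 1 H when it has two neighbours and 0 H with three, and aromatic n carries 0 H:
  atom 1: C, bond orders sum to 1 (valence 4) → 3 H
  atom 2: O, bond orders sum to 2 (valence 2) → 0 H
  atom 3: aromatic c, 3 neighbours → 0 H
  atom 4: aromatic c, 3 neighbours → 0 H
  atom 5: C, bond orders sum to 4 (valence 4) → 0 H
  atom 6: O, bond orders sum to 2 (valence 2) → 0 H
  atom 7: C, bond orders sum to 1 (valence 4) → 3 H
  atom 8: aromatic c, 2 neighbours → 1 H
  atom 9: aromatic c, 2 neighbours → 1 H
  atom 10: aromatic c, 3 neighbours → 0 H
  atom 11: aromatic c, 2 neighbours → 1 H
  atom 12: C, bond orders sum to 2 (valence 4) → 2 H
  atom 13: C, bond orders sum to 3 (valence 4) → 1 H
  atom 14: O, bond orders sum to 1 (valence 2) → 1 H
  atom 15: C, bond orders sum to 2 (valence 4) → 2 H
  atom 16: C, bond orders sum to 1 (valence 4) → 3 H
Totals → C:13, H:18, O:3.

C13H18O3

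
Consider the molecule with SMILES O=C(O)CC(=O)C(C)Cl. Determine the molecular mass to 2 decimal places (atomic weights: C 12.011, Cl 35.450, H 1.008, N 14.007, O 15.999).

150.56 g/mol

First, the molecular formula is C5H7ClO3 (counting implicit H from valence).
  C: 5 × 12.011 = 60.055
  Cl: 1 × 35.450 = 35.450
  H: 7 × 1.008 = 7.056
  O: 3 × 15.999 = 47.997
Sum: 5×12.011 + 1×35.450 + 7×1.008 + 3×15.999 = 150.558 → 150.56 g/mol.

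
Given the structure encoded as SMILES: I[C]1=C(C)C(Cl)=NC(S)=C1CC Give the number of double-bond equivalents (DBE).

Degree of unsaturation = (number of rings) + (number of π bonds).
Ring closures in the SMILES: 1.
π bonds: 3 double bonds (each 1 DoU) → 3 DoU from unsaturation.
Total DoU = 1 + 3 = 4.

4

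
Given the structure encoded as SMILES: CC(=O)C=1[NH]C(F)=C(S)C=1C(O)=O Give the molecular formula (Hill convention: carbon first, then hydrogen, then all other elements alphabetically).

Walk through each heavy atom and fill implicit hydrogens from standard valence (C 4, N 3, O 2, S 2, halogen 1):
  atom 1: C, bond orders sum to 1 (valence 4) → 3 H
  atom 2: C, bond orders sum to 4 (valence 4) → 0 H
  atom 3: O, bond orders sum to 2 (valence 2) → 0 H
  atom 4: C, bond orders sum to 4 (valence 4) → 0 H
  atom 5: N with explicit H count 1
  atom 6: C, bond orders sum to 4 (valence 4) → 0 H
  atom 7: F (halogen, monovalent) → 0 H
  atom 8: C, bond orders sum to 4 (valence 4) → 0 H
  atom 9: S, bond orders sum to 1 (valence 2) → 1 H
  atom 10: C, bond orders sum to 4 (valence 4) → 0 H
  atom 11: C, bond orders sum to 4 (valence 4) → 0 H
  atom 12: O, bond orders sum to 1 (valence 2) → 1 H
  atom 13: O, bond orders sum to 2 (valence 2) → 0 H
Totals → C:7, H:6, F:1, N:1, O:3, S:1.
In Hill order: C7H6FNO3S.

C7H6FNO3S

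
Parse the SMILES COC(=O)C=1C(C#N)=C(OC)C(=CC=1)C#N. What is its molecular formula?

Walk through each heavy atom and fill implicit hydrogens from standard valence (C 4, N 3, O 2, S 2, halogen 1):
  atom 1: C, bond orders sum to 1 (valence 4) → 3 H
  atom 2: O, bond orders sum to 2 (valence 2) → 0 H
  atom 3: C, bond orders sum to 4 (valence 4) → 0 H
  atom 4: O, bond orders sum to 2 (valence 2) → 0 H
  atom 5: C, bond orders sum to 4 (valence 4) → 0 H
  atom 6: C, bond orders sum to 4 (valence 4) → 0 H
  atom 7: C, bond orders sum to 4 (valence 4) → 0 H
  atom 8: N, bond orders sum to 3 (valence 3) → 0 H
  atom 9: C, bond orders sum to 4 (valence 4) → 0 H
  atom 10: O, bond orders sum to 2 (valence 2) → 0 H
  atom 11: C, bond orders sum to 1 (valence 4) → 3 H
  atom 12: C, bond orders sum to 4 (valence 4) → 0 H
  atom 13: C, bond orders sum to 3 (valence 4) → 1 H
  atom 14: C, bond orders sum to 3 (valence 4) → 1 H
  atom 15: C, bond orders sum to 4 (valence 4) → 0 H
  atom 16: N, bond orders sum to 3 (valence 3) → 0 H
Totals → C:11, H:8, N:2, O:3.
In Hill order: C11H8N2O3.

C11H8N2O3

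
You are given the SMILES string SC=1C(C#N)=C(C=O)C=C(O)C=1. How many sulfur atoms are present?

1

Scan the SMILES for S atoms (remember two-letter symbols like Cl and Br are single atoms).
Sulfur count: 1.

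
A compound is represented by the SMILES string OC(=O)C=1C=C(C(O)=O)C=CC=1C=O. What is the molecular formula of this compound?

Walk through each heavy atom and fill implicit hydrogens from standard valence (C 4, N 3, O 2, S 2, halogen 1):
  atom 1: O, bond orders sum to 1 (valence 2) → 1 H
  atom 2: C, bond orders sum to 4 (valence 4) → 0 H
  atom 3: O, bond orders sum to 2 (valence 2) → 0 H
  atom 4: C, bond orders sum to 4 (valence 4) → 0 H
  atom 5: C, bond orders sum to 3 (valence 4) → 1 H
  atom 6: C, bond orders sum to 4 (valence 4) → 0 H
  atom 7: C, bond orders sum to 4 (valence 4) → 0 H
  atom 8: O, bond orders sum to 1 (valence 2) → 1 H
  atom 9: O, bond orders sum to 2 (valence 2) → 0 H
  atom 10: C, bond orders sum to 3 (valence 4) → 1 H
  atom 11: C, bond orders sum to 3 (valence 4) → 1 H
  atom 12: C, bond orders sum to 4 (valence 4) → 0 H
  atom 13: C, bond orders sum to 3 (valence 4) → 1 H
  atom 14: O, bond orders sum to 2 (valence 2) → 0 H
Totals → C:9, H:6, O:5.

C9H6O5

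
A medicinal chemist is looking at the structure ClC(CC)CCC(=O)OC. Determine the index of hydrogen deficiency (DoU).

Degree of unsaturation = (number of rings) + (number of π bonds).
Ring closures in the SMILES: 0.
π bonds: 1 double bond (each 1 DoU) → 1 DoU from unsaturation.
Total DoU = 0 + 1 = 1.

1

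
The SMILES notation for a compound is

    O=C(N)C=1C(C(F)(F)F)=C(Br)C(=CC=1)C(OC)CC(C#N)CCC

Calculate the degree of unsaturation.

Molecular formula: C16H18BrF3N2O2.
DoU = (2C + 2 + N − H − X) / 2, where X is the halogen count and O/S are ignored.
    = (2·16 + 2 + 2 − 18 − 4) / 2 = 14 / 2 = 7.

7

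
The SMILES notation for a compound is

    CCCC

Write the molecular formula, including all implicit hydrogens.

Walk through each heavy atom and fill implicit hydrogens from standard valence (C 4, N 3, O 2, S 2, halogen 1):
  atom 1: C, bond orders sum to 1 (valence 4) → 3 H
  atom 2: C, bond orders sum to 2 (valence 4) → 2 H
  atom 3: C, bond orders sum to 2 (valence 4) → 2 H
  atom 4: C, bond orders sum to 1 (valence 4) → 3 H
Totals → C:4, H:10.
In Hill order: C4H10.

C4H10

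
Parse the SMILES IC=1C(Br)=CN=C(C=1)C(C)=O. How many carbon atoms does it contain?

Count every carbon token in the SMILES (each C, including those in ring-closure positions and inside branches).
Carbon count: 7.

7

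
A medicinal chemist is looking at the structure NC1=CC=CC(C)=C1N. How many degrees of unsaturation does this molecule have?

4

Degree of unsaturation = (number of rings) + (number of π bonds).
Ring closures in the SMILES: 1.
π bonds: 3 double bonds (each 1 DoU) → 3 DoU from unsaturation.
Total DoU = 1 + 3 = 4.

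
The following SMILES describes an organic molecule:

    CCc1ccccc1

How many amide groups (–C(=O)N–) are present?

Scan the SMILES for the amide motif — none present.

0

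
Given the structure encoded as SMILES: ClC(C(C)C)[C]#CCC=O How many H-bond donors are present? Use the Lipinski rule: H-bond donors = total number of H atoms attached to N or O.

0

Donors: find every N or O and count the H atoms it carries.
  atom 10 (O): bond orders sum to 2 → 0 H
Lipinski HBD = 0.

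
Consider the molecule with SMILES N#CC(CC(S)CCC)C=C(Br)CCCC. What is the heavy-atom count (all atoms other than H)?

16

Every atom symbol written in the SMILES (organic subset) is one heavy atom; implicit H are not written.
Heavy atoms by element → Br:1, C:13, N:1, S:1.
Total: 16.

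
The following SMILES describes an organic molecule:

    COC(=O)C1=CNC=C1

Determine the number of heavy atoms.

Every atom symbol written in the SMILES (organic subset) is one heavy atom; implicit H are not written.
Heavy atoms by element → C:6, N:1, O:2.
Total: 9.

9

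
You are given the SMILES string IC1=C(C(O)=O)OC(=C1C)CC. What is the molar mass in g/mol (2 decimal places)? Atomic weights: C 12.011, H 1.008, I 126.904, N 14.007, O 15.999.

First, the molecular formula is C8H9IO3 (counting implicit H from valence).
  C: 8 × 12.011 = 96.088
  H: 9 × 1.008 = 9.072
  I: 1 × 126.904 = 126.904
  O: 3 × 15.999 = 47.997
Sum: 8×12.011 + 9×1.008 + 1×126.904 + 3×15.999 = 280.061 → 280.06 g/mol.

280.06 g/mol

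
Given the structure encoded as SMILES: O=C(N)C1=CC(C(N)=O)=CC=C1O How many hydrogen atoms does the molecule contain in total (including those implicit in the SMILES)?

Walk through each heavy atom and fill implicit hydrogens from standard valence (C 4, N 3, O 2, S 2, halogen 1):
  atom 1: O, bond orders sum to 2 (valence 2) → 0 H
  atom 2: C, bond orders sum to 4 (valence 4) → 0 H
  atom 3: N, bond orders sum to 1 (valence 3) → 2 H
  atom 4: C, bond orders sum to 4 (valence 4) → 0 H
  atom 5: C, bond orders sum to 3 (valence 4) → 1 H
  atom 6: C, bond orders sum to 4 (valence 4) → 0 H
  atom 7: C, bond orders sum to 4 (valence 4) → 0 H
  atom 8: N, bond orders sum to 1 (valence 3) → 2 H
  atom 9: O, bond orders sum to 2 (valence 2) → 0 H
  atom 10: C, bond orders sum to 3 (valence 4) → 1 H
  atom 11: C, bond orders sum to 3 (valence 4) → 1 H
  atom 12: C, bond orders sum to 4 (valence 4) → 0 H
  atom 13: O, bond orders sum to 1 (valence 2) → 1 H
Total hydrogens: 8.

8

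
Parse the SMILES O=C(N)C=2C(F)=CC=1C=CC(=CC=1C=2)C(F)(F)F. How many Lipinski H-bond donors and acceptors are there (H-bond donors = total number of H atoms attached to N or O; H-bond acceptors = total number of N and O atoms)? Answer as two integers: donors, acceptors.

2, 2

Donors: find every N or O and count the H atoms it carries.
  atom 1 (O): bond orders sum to 2 → 0 H
  atom 3 (N): bond orders sum to 1 → 2 H
Lipinski HBD = 2.
Acceptors: N atoms = 1, O atoms = 1 → HBA = 2.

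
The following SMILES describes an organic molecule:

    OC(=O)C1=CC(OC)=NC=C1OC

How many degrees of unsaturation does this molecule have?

5

Degree of unsaturation = (number of rings) + (number of π bonds).
Ring closures in the SMILES: 1.
π bonds: 4 double bonds (each 1 DoU) → 4 DoU from unsaturation.
Total DoU = 1 + 4 = 5.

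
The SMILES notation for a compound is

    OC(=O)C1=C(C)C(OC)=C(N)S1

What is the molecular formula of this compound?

Walk through each heavy atom and fill implicit hydrogens from standard valence (C 4, N 3, O 2, S 2, halogen 1):
  atom 1: O, bond orders sum to 1 (valence 2) → 1 H
  atom 2: C, bond orders sum to 4 (valence 4) → 0 H
  atom 3: O, bond orders sum to 2 (valence 2) → 0 H
  atom 4: C, bond orders sum to 4 (valence 4) → 0 H
  atom 5: C, bond orders sum to 4 (valence 4) → 0 H
  atom 6: C, bond orders sum to 1 (valence 4) → 3 H
  atom 7: C, bond orders sum to 4 (valence 4) → 0 H
  atom 8: O, bond orders sum to 2 (valence 2) → 0 H
  atom 9: C, bond orders sum to 1 (valence 4) → 3 H
  atom 10: C, bond orders sum to 4 (valence 4) → 0 H
  atom 11: N, bond orders sum to 1 (valence 3) → 2 H
  atom 12: S, bond orders sum to 2 (valence 2) → 0 H
Totals → C:7, H:9, N:1, O:3, S:1.
In Hill order: C7H9NO3S.

C7H9NO3S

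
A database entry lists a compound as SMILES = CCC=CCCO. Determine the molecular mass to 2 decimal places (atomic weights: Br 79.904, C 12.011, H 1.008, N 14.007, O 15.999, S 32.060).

100.16 g/mol

First, the molecular formula is C6H12O (counting implicit H from valence).
  C: 6 × 12.011 = 72.066
  H: 12 × 1.008 = 12.096
  O: 1 × 15.999 = 15.999
Sum: 6×12.011 + 12×1.008 + 1×15.999 = 100.161 → 100.16 g/mol.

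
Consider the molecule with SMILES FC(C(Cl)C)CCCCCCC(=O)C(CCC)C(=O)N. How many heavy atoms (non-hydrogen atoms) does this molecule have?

20

Every atom symbol written in the SMILES (organic subset) is one heavy atom; implicit H are not written.
Heavy atoms by element → C:15, Cl:1, F:1, N:1, O:2.
Total: 20.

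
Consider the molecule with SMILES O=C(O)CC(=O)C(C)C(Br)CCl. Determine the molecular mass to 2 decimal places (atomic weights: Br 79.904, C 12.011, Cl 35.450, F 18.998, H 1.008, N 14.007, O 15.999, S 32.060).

257.51 g/mol

First, the molecular formula is C7H10BrClO3 (counting implicit H from valence).
  Br: 1 × 79.904 = 79.904
  C: 7 × 12.011 = 84.077
  Cl: 1 × 35.450 = 35.450
  H: 10 × 1.008 = 10.080
  O: 3 × 15.999 = 47.997
Sum: 1×79.904 + 7×12.011 + 1×35.450 + 10×1.008 + 3×15.999 = 257.508 → 257.51 g/mol.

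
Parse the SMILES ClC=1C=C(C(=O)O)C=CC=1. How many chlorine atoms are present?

Scan the SMILES for Cl atoms (remember two-letter symbols like Cl and Br are single atoms).
Chlorine count: 1.

1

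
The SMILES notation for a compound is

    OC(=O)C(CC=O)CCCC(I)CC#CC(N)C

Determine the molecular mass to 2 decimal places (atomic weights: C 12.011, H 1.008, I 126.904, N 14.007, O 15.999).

365.21 g/mol

First, the molecular formula is C13H20INO3 (counting implicit H from valence).
  C: 13 × 12.011 = 156.143
  H: 20 × 1.008 = 20.160
  I: 1 × 126.904 = 126.904
  N: 1 × 14.007 = 14.007
  O: 3 × 15.999 = 47.997
Sum: 13×12.011 + 20×1.008 + 1×126.904 + 1×14.007 + 3×15.999 = 365.211 → 365.21 g/mol.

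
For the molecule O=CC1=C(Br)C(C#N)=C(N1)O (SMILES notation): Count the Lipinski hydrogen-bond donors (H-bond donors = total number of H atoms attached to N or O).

2

Donors: find every N or O and count the H atoms it carries.
  atom 1 (O): bond orders sum to 2 → 0 H
  atom 8 (N): bond orders sum to 3 → 0 H
  atom 10 (N): bond orders sum to 2 → 1 H
  atom 11 (O): bond orders sum to 1 → 1 H
Lipinski HBD = 2.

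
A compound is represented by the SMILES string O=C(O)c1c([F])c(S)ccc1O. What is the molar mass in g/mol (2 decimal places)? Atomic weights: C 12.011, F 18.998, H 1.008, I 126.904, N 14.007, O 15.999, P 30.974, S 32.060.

188.17 g/mol

First, the molecular formula is C7H5FO3S (counting implicit H from valence).
  C: 7 × 12.011 = 84.077
  F: 1 × 18.998 = 18.998
  H: 5 × 1.008 = 5.040
  O: 3 × 15.999 = 47.997
  S: 1 × 32.060 = 32.060
Sum: 7×12.011 + 1×18.998 + 5×1.008 + 3×15.999 + 1×32.060 = 188.172 → 188.17 g/mol.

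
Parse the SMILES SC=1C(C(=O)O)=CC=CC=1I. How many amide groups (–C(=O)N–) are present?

0

Scan the SMILES for the amide motif — none present.
Groups that are present: 1 carboxylic acid, 1 thiol.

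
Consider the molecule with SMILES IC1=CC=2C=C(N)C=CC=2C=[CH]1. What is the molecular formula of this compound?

C10H8IN

Walk through each heavy atom and fill implicit hydrogens from standard valence (C 4, N 3, O 2, S 2, halogen 1):
  atom 1: I (halogen, monovalent) → 0 H
  atom 2: C, bond orders sum to 4 (valence 4) → 0 H
  atom 3: C, bond orders sum to 3 (valence 4) → 1 H
  atom 4: C, bond orders sum to 4 (valence 4) → 0 H
  atom 5: C, bond orders sum to 3 (valence 4) → 1 H
  atom 6: C, bond orders sum to 4 (valence 4) → 0 H
  atom 7: N, bond orders sum to 1 (valence 3) → 2 H
  atom 8: C, bond orders sum to 3 (valence 4) → 1 H
  atom 9: C, bond orders sum to 3 (valence 4) → 1 H
  atom 10: C, bond orders sum to 4 (valence 4) → 0 H
  atom 11: C, bond orders sum to 3 (valence 4) → 1 H
  atom 12: C with explicit H count 1
Totals → C:10, H:8, I:1, N:1.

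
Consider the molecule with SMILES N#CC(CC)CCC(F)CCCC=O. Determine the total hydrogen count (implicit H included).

Walk through each heavy atom and fill implicit hydrogens from standard valence (C 4, N 3, O 2, S 2, halogen 1):
  atom 1: N, bond orders sum to 3 (valence 3) → 0 H
  atom 2: C, bond orders sum to 4 (valence 4) → 0 H
  atom 3: C, bond orders sum to 3 (valence 4) → 1 H
  atom 4: C, bond orders sum to 2 (valence 4) → 2 H
  atom 5: C, bond orders sum to 1 (valence 4) → 3 H
  atom 6: C, bond orders sum to 2 (valence 4) → 2 H
  atom 7: C, bond orders sum to 2 (valence 4) → 2 H
  atom 8: C, bond orders sum to 3 (valence 4) → 1 H
  atom 9: F (halogen, monovalent) → 0 H
  atom 10: C, bond orders sum to 2 (valence 4) → 2 H
  atom 11: C, bond orders sum to 2 (valence 4) → 2 H
  atom 12: C, bond orders sum to 2 (valence 4) → 2 H
  atom 13: C, bond orders sum to 3 (valence 4) → 1 H
  atom 14: O, bond orders sum to 2 (valence 2) → 0 H
Total hydrogens: 18.

18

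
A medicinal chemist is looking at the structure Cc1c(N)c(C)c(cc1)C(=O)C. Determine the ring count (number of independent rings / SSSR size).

In SMILES, each pair of matching ring-closure digits denotes one ring-closing bond; the number of such bonds equals the number of independent rings.
Ring-closure bonds here: 1.

1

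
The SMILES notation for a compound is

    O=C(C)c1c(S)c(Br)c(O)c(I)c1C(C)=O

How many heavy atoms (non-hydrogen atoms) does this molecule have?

Every atom symbol written in the SMILES (organic subset) is one heavy atom; implicit H are not written.
Heavy atoms by element → Br:1, C:10, I:1, O:3, S:1.
Total: 16.

16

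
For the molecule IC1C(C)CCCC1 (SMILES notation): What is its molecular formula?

Walk through each heavy atom and fill implicit hydrogens from standard valence (C 4, N 3, O 2, S 2, halogen 1):
  atom 1: I (halogen, monovalent) → 0 H
  atom 2: C, bond orders sum to 3 (valence 4) → 1 H
  atom 3: C, bond orders sum to 3 (valence 4) → 1 H
  atom 4: C, bond orders sum to 1 (valence 4) → 3 H
  atom 5: C, bond orders sum to 2 (valence 4) → 2 H
  atom 6: C, bond orders sum to 2 (valence 4) → 2 H
  atom 7: C, bond orders sum to 2 (valence 4) → 2 H
  atom 8: C, bond orders sum to 2 (valence 4) → 2 H
Totals → C:7, H:13, I:1.

C7H13I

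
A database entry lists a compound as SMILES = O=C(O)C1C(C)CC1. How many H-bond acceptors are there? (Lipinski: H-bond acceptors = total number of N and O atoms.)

N atoms: 0; O atoms: 2.
Lipinski HBA = 0 + 2 = 2.

2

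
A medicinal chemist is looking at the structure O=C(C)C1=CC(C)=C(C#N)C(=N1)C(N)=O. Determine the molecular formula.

Walk through each heavy atom and fill implicit hydrogens from standard valence (C 4, N 3, O 2, S 2, halogen 1):
  atom 1: O, bond orders sum to 2 (valence 2) → 0 H
  atom 2: C, bond orders sum to 4 (valence 4) → 0 H
  atom 3: C, bond orders sum to 1 (valence 4) → 3 H
  atom 4: C, bond orders sum to 4 (valence 4) → 0 H
  atom 5: C, bond orders sum to 3 (valence 4) → 1 H
  atom 6: C, bond orders sum to 4 (valence 4) → 0 H
  atom 7: C, bond orders sum to 1 (valence 4) → 3 H
  atom 8: C, bond orders sum to 4 (valence 4) → 0 H
  atom 9: C, bond orders sum to 4 (valence 4) → 0 H
  atom 10: N, bond orders sum to 3 (valence 3) → 0 H
  atom 11: C, bond orders sum to 4 (valence 4) → 0 H
  atom 12: N, bond orders sum to 3 (valence 3) → 0 H
  atom 13: C, bond orders sum to 4 (valence 4) → 0 H
  atom 14: N, bond orders sum to 1 (valence 3) → 2 H
  atom 15: O, bond orders sum to 2 (valence 2) → 0 H
Totals → C:10, H:9, N:3, O:2.
In Hill order: C10H9N3O2.

C10H9N3O2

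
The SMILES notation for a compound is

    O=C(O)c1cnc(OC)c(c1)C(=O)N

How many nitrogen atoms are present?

Scan the SMILES for N atoms (remember two-letter symbols like Cl and Br are single atoms).
Nitrogen count: 2.

2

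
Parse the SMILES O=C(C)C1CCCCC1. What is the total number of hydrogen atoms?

Walk through each heavy atom and fill implicit hydrogens from standard valence (C 4, N 3, O 2, S 2, halogen 1):
  atom 1: O, bond orders sum to 2 (valence 2) → 0 H
  atom 2: C, bond orders sum to 4 (valence 4) → 0 H
  atom 3: C, bond orders sum to 1 (valence 4) → 3 H
  atom 4: C, bond orders sum to 3 (valence 4) → 1 H
  atom 5: C, bond orders sum to 2 (valence 4) → 2 H
  atom 6: C, bond orders sum to 2 (valence 4) → 2 H
  atom 7: C, bond orders sum to 2 (valence 4) → 2 H
  atom 8: C, bond orders sum to 2 (valence 4) → 2 H
  atom 9: C, bond orders sum to 2 (valence 4) → 2 H
Total hydrogens: 14.

14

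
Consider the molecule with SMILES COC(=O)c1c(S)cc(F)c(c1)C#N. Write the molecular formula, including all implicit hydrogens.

C9H6FNO2S

Walk through each heavy atom and fill implicit hydrogens from standard valence (C 4, N 3, O 2, S 2, halogen 1); for lowercase aromatic atoms, an aromatic c carries 1 H when it has two neighbours and 0 H with three, and aromatic n carries 0 H:
  atom 1: C, bond orders sum to 1 (valence 4) → 3 H
  atom 2: O, bond orders sum to 2 (valence 2) → 0 H
  atom 3: C, bond orders sum to 4 (valence 4) → 0 H
  atom 4: O, bond orders sum to 2 (valence 2) → 0 H
  atom 5: aromatic c, 3 neighbours → 0 H
  atom 6: aromatic c, 3 neighbours → 0 H
  atom 7: S, bond orders sum to 1 (valence 2) → 1 H
  atom 8: aromatic c, 2 neighbours → 1 H
  atom 9: aromatic c, 3 neighbours → 0 H
  atom 10: F (halogen, monovalent) → 0 H
  atom 11: aromatic c, 3 neighbours → 0 H
  atom 12: aromatic c, 2 neighbours → 1 H
  atom 13: C, bond orders sum to 4 (valence 4) → 0 H
  atom 14: N, bond orders sum to 3 (valence 3) → 0 H
Totals → C:9, H:6, F:1, N:1, O:2, S:1.
In Hill order: C9H6FNO2S.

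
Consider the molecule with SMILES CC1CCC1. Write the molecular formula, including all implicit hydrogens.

Walk through each heavy atom and fill implicit hydrogens from standard valence (C 4, N 3, O 2, S 2, halogen 1):
  atom 1: C, bond orders sum to 1 (valence 4) → 3 H
  atom 2: C, bond orders sum to 3 (valence 4) → 1 H
  atom 3: C, bond orders sum to 2 (valence 4) → 2 H
  atom 4: C, bond orders sum to 2 (valence 4) → 2 H
  atom 5: C, bond orders sum to 2 (valence 4) → 2 H
Totals → C:5, H:10.
In Hill order: C5H10.

C5H10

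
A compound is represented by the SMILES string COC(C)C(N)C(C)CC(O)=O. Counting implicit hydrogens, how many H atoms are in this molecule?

Walk through each heavy atom and fill implicit hydrogens from standard valence (C 4, N 3, O 2, S 2, halogen 1):
  atom 1: C, bond orders sum to 1 (valence 4) → 3 H
  atom 2: O, bond orders sum to 2 (valence 2) → 0 H
  atom 3: C, bond orders sum to 3 (valence 4) → 1 H
  atom 4: C, bond orders sum to 1 (valence 4) → 3 H
  atom 5: C, bond orders sum to 3 (valence 4) → 1 H
  atom 6: N, bond orders sum to 1 (valence 3) → 2 H
  atom 7: C, bond orders sum to 3 (valence 4) → 1 H
  atom 8: C, bond orders sum to 1 (valence 4) → 3 H
  atom 9: C, bond orders sum to 2 (valence 4) → 2 H
  atom 10: C, bond orders sum to 4 (valence 4) → 0 H
  atom 11: O, bond orders sum to 1 (valence 2) → 1 H
  atom 12: O, bond orders sum to 2 (valence 2) → 0 H
Total hydrogens: 17.

17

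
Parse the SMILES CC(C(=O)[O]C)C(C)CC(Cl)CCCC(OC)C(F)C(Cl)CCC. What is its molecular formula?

Walk through each heavy atom and fill implicit hydrogens from standard valence (C 4, N 3, O 2, S 2, halogen 1):
  atom 1: C, bond orders sum to 1 (valence 4) → 3 H
  atom 2: C, bond orders sum to 3 (valence 4) → 1 H
  atom 3: C, bond orders sum to 4 (valence 4) → 0 H
  atom 4: O, bond orders sum to 2 (valence 2) → 0 H
  atom 5: O with explicit H count 0
  atom 6: C, bond orders sum to 1 (valence 4) → 3 H
  atom 7: C, bond orders sum to 3 (valence 4) → 1 H
  atom 8: C, bond orders sum to 1 (valence 4) → 3 H
  atom 9: C, bond orders sum to 2 (valence 4) → 2 H
  atom 10: C, bond orders sum to 3 (valence 4) → 1 H
  atom 11: Cl (halogen, monovalent) → 0 H
  atom 12: C, bond orders sum to 2 (valence 4) → 2 H
  atom 13: C, bond orders sum to 2 (valence 4) → 2 H
  atom 14: C, bond orders sum to 2 (valence 4) → 2 H
  atom 15: C, bond orders sum to 3 (valence 4) → 1 H
  atom 16: O, bond orders sum to 2 (valence 2) → 0 H
  atom 17: C, bond orders sum to 1 (valence 4) → 3 H
  atom 18: C, bond orders sum to 3 (valence 4) → 1 H
  atom 19: F (halogen, monovalent) → 0 H
  atom 20: C, bond orders sum to 3 (valence 4) → 1 H
  atom 21: Cl (halogen, monovalent) → 0 H
  atom 22: C, bond orders sum to 2 (valence 4) → 2 H
  atom 23: C, bond orders sum to 2 (valence 4) → 2 H
  atom 24: C, bond orders sum to 1 (valence 4) → 3 H
Totals → C:18, H:33, Cl:2, F:1, O:3.

C18H33Cl2FO3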